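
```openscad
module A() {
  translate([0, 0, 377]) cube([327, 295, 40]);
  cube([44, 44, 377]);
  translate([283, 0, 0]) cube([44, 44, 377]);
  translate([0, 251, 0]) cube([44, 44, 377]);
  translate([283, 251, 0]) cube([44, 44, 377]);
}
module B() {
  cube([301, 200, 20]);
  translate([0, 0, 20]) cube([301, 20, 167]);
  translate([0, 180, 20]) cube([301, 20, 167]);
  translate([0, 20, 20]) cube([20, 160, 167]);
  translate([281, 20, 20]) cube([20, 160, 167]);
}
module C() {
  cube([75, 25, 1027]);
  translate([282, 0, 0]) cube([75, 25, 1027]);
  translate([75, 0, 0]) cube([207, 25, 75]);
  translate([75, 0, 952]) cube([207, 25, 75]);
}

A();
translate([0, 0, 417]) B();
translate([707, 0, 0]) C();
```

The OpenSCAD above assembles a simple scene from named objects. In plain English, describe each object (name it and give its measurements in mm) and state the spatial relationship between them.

A is a four-legged stool. The seat is a 327×295×40 mm slab whose top surface is at z = 417 mm; four square legs, each 44×44 mm in cross-section, run from the floor (z = 0) to the underside of the seat, each flush with a corner of the seat.

B is an open storage box with external size 301×200×187 mm and wall thickness 20 mm (the base is also 20 mm thick). The base covers the whole footprint; the four walls stand on the base, with the y-facing walls full-width and the x-facing walls fitting between their inner faces.

C is a rectangular picture frame lying in the x–z plane (depth along y). The opening is 207 mm wide (x) by 877 mm tall (z), surrounded by a border 75 mm wide on all four sides. The frame is 25 mm deep and is made of two full-height vertical stiles with two horizontal rails fitted between them.

The open box is on top of the stool. The picture frame is on the floor beside the stool on its +x side.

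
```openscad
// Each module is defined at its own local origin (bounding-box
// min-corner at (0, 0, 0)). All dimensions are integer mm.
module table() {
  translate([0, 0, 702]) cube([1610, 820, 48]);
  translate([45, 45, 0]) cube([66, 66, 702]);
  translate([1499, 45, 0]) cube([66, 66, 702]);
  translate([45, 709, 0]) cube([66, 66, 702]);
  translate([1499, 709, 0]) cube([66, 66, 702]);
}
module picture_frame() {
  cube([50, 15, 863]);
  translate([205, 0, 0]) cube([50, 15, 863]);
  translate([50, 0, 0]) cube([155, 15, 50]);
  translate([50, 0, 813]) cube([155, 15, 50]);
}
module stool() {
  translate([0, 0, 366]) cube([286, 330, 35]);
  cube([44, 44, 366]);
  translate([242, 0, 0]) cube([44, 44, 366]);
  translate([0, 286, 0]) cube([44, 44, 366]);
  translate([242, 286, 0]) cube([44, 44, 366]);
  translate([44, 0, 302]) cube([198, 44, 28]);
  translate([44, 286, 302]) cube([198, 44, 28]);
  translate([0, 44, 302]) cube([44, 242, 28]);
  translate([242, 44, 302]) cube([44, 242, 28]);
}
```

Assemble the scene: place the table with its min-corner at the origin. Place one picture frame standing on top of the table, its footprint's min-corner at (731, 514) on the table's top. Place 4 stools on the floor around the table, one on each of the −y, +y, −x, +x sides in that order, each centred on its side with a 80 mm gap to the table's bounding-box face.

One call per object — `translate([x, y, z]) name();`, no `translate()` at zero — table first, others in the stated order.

table();
translate([731, 514, 750]) picture_frame();
translate([662, -410, 0]) stool();
translate([662, 900, 0]) stool();
translate([-366, 245, 0]) stool();
translate([1690, 245, 0]) stool();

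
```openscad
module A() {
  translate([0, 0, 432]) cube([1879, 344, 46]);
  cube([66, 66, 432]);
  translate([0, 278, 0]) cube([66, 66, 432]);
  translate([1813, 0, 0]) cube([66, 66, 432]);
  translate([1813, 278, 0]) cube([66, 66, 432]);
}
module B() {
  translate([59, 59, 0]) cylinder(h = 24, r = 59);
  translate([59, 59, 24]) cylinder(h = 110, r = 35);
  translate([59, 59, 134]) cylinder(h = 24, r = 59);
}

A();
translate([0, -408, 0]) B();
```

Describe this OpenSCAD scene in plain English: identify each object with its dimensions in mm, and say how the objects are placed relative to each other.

A is a long wooden bench with a 1879 mm (x) × 344 mm (y) seat, 46 mm thick, its top surface 478 mm above the floor. Four 66 mm square legs at the seat corners, flush with the edges, run from z = 0 to the seat underside.

B is a spool: two coaxial disc flanges of radius 59 mm and thickness 24 mm, joined by a core cylinder of radius 35 mm and height 110 mm. The lower flange rests on z = 0 and the three cylinders share a vertical axis.

The spool is on the floor beside the bench on its −y side.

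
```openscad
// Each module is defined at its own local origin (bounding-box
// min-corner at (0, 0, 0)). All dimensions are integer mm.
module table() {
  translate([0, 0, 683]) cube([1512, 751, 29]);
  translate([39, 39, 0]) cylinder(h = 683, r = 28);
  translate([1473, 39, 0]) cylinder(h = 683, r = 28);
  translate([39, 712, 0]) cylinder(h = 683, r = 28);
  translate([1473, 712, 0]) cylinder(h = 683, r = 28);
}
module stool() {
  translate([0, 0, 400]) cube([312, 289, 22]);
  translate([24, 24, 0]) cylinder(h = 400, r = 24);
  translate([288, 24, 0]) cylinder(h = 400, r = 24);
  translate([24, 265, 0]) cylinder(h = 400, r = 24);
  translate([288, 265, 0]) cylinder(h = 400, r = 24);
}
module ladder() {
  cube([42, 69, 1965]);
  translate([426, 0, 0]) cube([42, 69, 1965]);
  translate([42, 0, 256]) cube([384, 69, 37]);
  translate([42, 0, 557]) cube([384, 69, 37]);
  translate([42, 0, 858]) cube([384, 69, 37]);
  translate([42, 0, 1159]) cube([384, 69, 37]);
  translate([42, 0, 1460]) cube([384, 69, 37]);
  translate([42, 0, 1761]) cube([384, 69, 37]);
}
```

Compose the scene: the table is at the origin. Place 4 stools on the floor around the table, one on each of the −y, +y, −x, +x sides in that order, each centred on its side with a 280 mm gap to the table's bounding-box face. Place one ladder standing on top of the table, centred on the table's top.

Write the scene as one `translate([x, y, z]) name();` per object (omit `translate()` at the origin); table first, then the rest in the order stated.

table();
translate([600, -569, 0]) stool();
translate([600, 1031, 0]) stool();
translate([-592, 231, 0]) stool();
translate([1792, 231, 0]) stool();
translate([522, 341, 712]) ladder();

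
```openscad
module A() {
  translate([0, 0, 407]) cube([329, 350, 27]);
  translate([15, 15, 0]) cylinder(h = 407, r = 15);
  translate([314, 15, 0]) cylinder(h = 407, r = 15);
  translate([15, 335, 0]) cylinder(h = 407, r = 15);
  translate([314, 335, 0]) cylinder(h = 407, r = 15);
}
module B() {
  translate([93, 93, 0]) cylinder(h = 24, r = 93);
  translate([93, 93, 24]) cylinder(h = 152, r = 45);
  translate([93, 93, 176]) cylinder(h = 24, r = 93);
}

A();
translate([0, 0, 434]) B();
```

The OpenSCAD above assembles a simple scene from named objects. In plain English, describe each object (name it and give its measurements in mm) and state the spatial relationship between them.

A is a four-legged stool. The seat is 329×350 mm, 27 mm thick, top at z = 434 mm. It stands on four round legs, each 30 mm in diameter, from z = 0 to the seat underside, each leg's axis is inset half a diameter from the nearest pair of seat edges (so the leg's bounding box is flush with the corner).

B is a spool: two coaxial disc flanges of radius 93 mm and thickness 24 mm, joined by a core cylinder of radius 45 mm and height 152 mm. The lower flange rests on z = 0 and the three cylinders share a vertical axis.

The spool is on top of the stool.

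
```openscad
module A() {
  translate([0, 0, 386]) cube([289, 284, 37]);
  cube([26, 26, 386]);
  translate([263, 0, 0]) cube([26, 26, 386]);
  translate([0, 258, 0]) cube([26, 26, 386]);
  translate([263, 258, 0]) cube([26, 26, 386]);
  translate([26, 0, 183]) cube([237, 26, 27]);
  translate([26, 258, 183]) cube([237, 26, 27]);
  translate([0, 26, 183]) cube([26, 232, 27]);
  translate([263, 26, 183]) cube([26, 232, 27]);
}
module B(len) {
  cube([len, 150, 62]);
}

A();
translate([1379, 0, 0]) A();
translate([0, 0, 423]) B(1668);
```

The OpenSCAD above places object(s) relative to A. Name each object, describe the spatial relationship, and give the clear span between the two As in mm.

A is a stool. B is a beam. A beam spans the tops of two stools. The clear span between the two stools is 1090 mm.

Second stool starts at x = 1379; first ends at x = 289; clear span = 1379 − 289 = 1090 mm.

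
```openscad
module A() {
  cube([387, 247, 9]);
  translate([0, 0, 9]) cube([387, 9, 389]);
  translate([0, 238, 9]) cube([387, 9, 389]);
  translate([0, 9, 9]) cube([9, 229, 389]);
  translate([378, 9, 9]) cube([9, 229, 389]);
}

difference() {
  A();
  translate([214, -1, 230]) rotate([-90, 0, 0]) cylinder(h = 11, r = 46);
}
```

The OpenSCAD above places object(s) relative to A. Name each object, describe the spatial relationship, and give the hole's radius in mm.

A is an open box. The open box has a circular hole through its front wall. The hole's radius is 46 mm.

The subtracted cylinder has r = 46 mm.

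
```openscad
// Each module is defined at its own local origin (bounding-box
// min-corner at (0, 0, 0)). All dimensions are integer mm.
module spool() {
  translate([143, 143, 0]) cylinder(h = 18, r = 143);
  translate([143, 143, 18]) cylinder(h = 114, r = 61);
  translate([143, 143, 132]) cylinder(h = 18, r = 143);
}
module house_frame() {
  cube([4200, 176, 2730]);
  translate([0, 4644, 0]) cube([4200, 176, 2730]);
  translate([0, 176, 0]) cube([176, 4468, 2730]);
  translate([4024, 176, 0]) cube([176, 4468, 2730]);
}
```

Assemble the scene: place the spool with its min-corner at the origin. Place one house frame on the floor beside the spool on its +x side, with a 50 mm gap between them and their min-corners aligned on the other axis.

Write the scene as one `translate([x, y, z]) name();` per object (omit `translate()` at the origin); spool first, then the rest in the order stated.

spool();
translate([336, 0, 0]) house_frame();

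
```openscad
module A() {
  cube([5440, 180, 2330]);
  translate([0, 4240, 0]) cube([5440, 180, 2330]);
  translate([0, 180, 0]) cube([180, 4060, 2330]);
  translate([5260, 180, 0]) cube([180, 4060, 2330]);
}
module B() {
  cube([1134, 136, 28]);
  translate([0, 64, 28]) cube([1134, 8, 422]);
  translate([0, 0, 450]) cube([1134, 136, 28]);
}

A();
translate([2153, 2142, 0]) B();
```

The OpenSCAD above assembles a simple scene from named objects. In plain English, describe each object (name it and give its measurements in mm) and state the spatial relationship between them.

A is the wall frame of a small rectangular building: four walls, each 2330 mm tall and 180 mm thick, enclosing a footprint 5440 mm (x) by 4420 mm (y) outside-to-outside, with no floor or roof. The front and back walls (the −y and +y sides) span the full width; the two side walls fit between them.

B is an I-beam lying along x, 1134 mm long. Overall section height 478 mm. Two flanges 136 mm wide (y) and 28 mm thick, one on the floor and one at the top; a web 8 mm thick runs between them, centred on the flange width.

The I-beam sits inside the house frame, centred.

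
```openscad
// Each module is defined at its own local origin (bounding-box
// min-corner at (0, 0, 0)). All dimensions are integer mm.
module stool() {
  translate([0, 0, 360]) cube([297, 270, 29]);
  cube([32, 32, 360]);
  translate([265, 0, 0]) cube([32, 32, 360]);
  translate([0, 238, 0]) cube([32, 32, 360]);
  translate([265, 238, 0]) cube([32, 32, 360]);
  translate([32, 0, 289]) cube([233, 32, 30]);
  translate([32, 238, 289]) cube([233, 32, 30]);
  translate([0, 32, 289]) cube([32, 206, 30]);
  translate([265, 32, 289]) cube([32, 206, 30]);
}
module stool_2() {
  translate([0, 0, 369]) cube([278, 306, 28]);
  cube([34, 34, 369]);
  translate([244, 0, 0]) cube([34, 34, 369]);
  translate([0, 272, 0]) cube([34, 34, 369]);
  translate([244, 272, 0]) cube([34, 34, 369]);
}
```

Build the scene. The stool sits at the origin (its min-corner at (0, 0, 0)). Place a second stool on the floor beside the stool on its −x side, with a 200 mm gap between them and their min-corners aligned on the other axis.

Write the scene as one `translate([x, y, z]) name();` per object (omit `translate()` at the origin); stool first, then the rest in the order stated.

stool();
translate([-478, 0, 0]) stool_2();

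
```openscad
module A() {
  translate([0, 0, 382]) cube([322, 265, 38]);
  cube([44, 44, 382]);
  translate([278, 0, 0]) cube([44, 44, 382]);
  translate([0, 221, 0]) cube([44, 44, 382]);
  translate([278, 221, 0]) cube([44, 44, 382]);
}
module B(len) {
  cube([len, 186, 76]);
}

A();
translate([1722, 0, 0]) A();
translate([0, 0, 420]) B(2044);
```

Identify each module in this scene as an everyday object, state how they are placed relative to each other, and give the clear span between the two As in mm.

Second stool starts at x = 1722; first ends at x = 322; clear span = 1722 − 322 = 1400 mm.

A is a stool. B is a beam. A beam spans the tops of two stools. The clear span between the two stools is 1400 mm.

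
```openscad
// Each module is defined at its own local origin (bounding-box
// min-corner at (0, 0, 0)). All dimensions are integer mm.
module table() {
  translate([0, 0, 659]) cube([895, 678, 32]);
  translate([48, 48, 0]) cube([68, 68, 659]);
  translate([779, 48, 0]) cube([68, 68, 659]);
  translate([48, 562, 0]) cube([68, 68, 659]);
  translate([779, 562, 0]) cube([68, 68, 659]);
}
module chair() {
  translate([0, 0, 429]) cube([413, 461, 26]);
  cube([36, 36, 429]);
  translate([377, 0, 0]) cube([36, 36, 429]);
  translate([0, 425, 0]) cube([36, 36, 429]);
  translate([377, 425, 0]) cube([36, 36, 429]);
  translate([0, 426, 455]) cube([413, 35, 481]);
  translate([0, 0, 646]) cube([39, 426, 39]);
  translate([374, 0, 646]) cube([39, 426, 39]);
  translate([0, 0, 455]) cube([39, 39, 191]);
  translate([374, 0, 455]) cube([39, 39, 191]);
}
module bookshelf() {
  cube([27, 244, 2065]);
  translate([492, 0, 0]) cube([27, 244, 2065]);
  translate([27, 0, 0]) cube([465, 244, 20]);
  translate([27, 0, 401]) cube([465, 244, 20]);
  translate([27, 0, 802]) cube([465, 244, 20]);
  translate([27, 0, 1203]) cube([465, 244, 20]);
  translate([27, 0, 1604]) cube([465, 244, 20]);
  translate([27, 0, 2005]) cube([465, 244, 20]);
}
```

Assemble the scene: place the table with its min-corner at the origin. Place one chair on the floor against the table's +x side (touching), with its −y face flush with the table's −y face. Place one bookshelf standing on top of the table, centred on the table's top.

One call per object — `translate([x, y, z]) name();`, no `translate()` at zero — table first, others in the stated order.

table();
translate([895, 0, 0]) chair();
translate([188, 217, 691]) bookshelf();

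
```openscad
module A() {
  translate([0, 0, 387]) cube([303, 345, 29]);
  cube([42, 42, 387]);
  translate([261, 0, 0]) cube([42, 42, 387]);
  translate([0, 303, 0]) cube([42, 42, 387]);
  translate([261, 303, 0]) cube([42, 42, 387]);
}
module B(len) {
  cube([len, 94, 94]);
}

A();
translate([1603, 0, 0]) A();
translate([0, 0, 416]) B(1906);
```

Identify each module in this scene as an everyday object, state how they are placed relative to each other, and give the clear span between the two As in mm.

Second stool starts at x = 1603; first ends at x = 303; clear span = 1603 − 303 = 1300 mm.

A is a stool. B is a beam. A beam spans the tops of two stools. The clear span between the two stools is 1300 mm.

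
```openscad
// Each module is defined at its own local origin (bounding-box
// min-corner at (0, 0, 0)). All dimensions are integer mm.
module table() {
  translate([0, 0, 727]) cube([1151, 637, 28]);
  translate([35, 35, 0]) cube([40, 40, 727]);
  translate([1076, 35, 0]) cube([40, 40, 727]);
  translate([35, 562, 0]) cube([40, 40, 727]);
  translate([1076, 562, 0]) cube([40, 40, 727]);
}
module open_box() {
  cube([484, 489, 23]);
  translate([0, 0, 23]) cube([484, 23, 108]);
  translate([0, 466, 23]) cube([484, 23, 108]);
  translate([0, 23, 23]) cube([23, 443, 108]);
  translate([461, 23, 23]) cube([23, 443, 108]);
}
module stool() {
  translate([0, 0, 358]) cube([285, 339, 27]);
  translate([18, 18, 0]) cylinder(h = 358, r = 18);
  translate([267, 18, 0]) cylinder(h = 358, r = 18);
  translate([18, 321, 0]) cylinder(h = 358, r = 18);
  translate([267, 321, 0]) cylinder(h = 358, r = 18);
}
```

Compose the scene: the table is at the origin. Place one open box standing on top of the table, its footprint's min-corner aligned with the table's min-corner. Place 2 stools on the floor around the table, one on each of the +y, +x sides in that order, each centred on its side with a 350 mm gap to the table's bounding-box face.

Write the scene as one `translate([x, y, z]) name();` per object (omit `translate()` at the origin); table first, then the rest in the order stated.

table();
translate([0, 0, 755]) open_box();
translate([433, 987, 0]) stool();
translate([1501, 149, 0]) stool();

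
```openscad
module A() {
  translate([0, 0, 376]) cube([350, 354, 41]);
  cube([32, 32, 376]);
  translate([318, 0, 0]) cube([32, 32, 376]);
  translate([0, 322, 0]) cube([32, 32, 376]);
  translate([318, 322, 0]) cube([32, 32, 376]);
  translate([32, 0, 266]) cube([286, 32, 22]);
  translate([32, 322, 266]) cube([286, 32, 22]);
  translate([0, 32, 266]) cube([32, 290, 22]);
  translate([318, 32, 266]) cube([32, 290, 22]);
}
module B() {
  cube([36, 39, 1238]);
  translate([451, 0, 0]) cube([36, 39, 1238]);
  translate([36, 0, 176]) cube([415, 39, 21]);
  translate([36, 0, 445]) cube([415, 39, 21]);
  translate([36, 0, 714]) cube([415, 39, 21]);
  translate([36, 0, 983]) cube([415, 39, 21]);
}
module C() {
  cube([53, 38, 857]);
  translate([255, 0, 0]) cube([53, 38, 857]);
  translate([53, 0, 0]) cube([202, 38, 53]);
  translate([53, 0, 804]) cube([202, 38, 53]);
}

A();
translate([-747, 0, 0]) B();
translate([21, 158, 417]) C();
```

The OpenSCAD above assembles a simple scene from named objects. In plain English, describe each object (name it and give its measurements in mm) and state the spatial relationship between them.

A is a four-legged stool. The seat is 350×354 mm, 41 mm thick, top at z = 417 mm. It stands on four square legs, each 32×32 mm in cross-section, from z = 0 to the seat underside, each flush with a corner of the seat. Four stretchers, 32 mm wide and 22 mm tall, connect adjacent legs with their undersides at z = 266 mm, each running between the inner faces of the legs it joins and aligned with the legs' outer faces on the other axis.

B is a wooden ladder with two side rails of 36×39 mm section and 1238 mm height, set 487 mm apart overall. Between them run 4 rectangular rungs (39 mm deep, 21 mm thick), front faces flush with the rails' −y face. The bottom of the first rung is 176 mm above the floor and each subsequent rung is 269 mm higher than the one below.

C is a rectangular picture frame lying in the x–z plane (depth along y). The opening is 202 mm wide (x) by 751 mm tall (z), surrounded by a border 53 mm wide on all four sides. The frame is 38 mm deep and is made of two full-height vertical stiles with two horizontal rails fitted between them.

The ladder is on the floor beside the stool on its −x side. The picture frame is on top of the stool, centred.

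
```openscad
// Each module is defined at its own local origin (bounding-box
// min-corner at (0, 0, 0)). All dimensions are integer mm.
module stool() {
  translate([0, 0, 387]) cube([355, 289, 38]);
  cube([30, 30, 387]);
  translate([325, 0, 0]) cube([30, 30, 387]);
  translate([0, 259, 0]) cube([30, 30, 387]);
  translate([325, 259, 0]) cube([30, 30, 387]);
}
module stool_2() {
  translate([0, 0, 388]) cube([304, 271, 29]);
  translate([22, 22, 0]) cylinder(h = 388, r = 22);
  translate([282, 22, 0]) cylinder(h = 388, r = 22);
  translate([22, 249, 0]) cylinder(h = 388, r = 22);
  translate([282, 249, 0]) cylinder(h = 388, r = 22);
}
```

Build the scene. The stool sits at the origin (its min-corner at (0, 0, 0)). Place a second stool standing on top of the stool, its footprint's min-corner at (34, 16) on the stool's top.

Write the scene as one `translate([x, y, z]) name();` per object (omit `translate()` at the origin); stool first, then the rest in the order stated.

stool();
translate([34, 16, 425]) stool_2();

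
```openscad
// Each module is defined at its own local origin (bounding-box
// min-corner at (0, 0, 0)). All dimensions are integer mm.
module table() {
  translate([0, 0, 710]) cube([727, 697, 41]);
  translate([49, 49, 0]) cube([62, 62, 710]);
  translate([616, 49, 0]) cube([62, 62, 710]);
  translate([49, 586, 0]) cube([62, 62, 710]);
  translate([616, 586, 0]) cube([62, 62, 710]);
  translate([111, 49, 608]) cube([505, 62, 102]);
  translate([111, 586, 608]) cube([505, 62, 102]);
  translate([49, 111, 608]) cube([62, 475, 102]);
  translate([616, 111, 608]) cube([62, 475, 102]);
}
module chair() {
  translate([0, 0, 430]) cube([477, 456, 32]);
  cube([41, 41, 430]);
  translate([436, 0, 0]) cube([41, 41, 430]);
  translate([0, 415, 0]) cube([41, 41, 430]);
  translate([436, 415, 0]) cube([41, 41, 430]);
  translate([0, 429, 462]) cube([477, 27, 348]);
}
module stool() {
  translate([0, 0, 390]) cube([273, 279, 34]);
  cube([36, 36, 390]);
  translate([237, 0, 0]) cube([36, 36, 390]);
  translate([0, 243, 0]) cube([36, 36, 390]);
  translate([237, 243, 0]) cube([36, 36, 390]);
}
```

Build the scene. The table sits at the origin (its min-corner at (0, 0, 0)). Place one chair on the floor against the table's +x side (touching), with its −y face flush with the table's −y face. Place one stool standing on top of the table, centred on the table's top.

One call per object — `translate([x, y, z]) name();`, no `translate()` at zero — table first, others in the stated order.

table();
translate([727, 0, 0]) chair();
translate([227, 209, 751]) stool();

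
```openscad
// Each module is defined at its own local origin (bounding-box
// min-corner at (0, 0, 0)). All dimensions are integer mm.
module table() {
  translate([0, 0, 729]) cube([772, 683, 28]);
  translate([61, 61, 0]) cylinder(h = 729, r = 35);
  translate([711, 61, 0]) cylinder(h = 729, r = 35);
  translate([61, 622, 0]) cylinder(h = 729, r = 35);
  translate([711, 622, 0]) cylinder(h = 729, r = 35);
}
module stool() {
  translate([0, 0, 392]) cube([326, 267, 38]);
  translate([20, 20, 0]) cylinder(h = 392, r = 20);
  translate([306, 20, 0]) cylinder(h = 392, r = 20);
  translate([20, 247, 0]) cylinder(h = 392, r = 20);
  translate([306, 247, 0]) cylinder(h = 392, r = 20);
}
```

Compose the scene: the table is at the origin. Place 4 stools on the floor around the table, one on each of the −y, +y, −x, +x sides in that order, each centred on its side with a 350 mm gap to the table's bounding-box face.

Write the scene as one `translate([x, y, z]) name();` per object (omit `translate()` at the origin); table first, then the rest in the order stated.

table();
translate([223, -617, 0]) stool();
translate([223, 1033, 0]) stool();
translate([-676, 208, 0]) stool();
translate([1122, 208, 0]) stool();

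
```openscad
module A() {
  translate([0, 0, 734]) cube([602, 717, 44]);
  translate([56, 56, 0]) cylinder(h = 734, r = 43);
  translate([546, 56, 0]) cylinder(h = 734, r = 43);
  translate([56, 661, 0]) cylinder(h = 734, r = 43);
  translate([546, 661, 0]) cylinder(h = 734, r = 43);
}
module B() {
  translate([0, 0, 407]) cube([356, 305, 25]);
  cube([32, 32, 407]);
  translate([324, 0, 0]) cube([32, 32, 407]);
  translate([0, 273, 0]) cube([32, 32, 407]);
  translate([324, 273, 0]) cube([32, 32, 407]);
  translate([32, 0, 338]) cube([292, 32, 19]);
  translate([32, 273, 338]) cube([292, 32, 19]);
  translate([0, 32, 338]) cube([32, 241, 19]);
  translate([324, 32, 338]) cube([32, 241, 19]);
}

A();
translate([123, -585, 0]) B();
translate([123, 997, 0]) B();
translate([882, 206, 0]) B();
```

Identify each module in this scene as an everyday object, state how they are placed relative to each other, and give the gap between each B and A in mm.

Each stool's nearest face is 280 mm from the table's bounding box.

A is a table. B is a stool. Three stools sit around the table at the −y, +y, +x sides. The gap between each stool and the table is 280 mm.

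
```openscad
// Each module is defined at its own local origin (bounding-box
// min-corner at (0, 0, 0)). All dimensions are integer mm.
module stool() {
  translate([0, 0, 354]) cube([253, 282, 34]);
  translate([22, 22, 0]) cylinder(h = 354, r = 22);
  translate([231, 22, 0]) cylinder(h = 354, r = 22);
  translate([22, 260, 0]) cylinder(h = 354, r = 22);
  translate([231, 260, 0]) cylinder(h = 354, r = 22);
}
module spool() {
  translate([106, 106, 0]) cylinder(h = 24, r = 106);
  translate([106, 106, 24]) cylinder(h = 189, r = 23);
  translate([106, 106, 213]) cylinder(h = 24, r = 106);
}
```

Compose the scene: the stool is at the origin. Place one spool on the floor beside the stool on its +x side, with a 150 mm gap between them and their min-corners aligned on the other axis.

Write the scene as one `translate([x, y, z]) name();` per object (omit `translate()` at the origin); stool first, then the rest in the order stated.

stool();
translate([403, 0, 0]) spool();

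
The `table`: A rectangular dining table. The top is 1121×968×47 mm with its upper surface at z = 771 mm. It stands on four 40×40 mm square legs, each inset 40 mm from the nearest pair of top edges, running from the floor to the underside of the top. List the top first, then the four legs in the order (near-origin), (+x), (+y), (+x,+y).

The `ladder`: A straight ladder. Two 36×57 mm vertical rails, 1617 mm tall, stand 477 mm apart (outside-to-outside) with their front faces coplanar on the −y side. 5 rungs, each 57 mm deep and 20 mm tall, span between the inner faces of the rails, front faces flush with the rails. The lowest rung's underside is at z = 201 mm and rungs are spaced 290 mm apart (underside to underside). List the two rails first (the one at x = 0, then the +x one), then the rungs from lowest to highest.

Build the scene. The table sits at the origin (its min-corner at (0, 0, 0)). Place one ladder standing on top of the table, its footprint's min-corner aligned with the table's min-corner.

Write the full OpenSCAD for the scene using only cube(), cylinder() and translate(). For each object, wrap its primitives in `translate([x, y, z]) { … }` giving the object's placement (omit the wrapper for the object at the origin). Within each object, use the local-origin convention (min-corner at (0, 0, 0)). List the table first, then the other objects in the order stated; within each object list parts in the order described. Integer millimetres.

translate([0, 0, 724]) cube([1121, 968, 47]);
translate([40, 40, 0]) cube([40, 40, 724]);
translate([1041, 40, 0]) cube([40, 40, 724]);
translate([40, 888, 0]) cube([40, 40, 724]);
translate([1041, 888, 0]) cube([40, 40, 724]);
translate([0, 0, 771]) {
  cube([36, 57, 1617]);
  translate([441, 0, 0]) cube([36, 57, 1617]);
  translate([36, 0, 201]) cube([405, 57, 20]);
  translate([36, 0, 491]) cube([405, 57, 20]);
  translate([36, 0, 781]) cube([405, 57, 20]);
  translate([36, 0, 1071]) cube([405, 57, 20]);
  translate([36, 0, 1361]) cube([405, 57, 20]);
}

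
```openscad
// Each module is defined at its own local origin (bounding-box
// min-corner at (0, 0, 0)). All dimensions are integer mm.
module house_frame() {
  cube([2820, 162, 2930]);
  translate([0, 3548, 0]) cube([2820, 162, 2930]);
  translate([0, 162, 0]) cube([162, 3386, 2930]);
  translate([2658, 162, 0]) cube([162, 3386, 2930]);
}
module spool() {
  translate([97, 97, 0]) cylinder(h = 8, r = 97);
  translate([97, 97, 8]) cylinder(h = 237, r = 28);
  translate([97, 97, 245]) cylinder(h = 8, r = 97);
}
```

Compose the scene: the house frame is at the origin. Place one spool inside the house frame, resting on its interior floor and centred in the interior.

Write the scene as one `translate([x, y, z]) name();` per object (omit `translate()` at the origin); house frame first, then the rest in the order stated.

house_frame();
translate([1313, 1758, 0]) spool();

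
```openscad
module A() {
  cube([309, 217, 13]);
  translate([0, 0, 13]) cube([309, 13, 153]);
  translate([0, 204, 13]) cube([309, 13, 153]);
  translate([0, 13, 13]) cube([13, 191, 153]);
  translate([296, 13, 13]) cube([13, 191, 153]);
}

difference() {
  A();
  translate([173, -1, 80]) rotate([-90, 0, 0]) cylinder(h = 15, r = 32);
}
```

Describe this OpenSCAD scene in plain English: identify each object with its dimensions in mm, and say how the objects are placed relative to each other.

A is an open storage box with external size 309×217×166 mm and wall thickness 13 mm (the base is also 13 mm thick). The base covers the whole footprint; the four walls stand on the base, with the y-facing walls full-width and the x-facing walls fitting between their inner faces.

The open box has a circular hole of radius 32 mm through its front wall, centred at (x = 173, z = 80).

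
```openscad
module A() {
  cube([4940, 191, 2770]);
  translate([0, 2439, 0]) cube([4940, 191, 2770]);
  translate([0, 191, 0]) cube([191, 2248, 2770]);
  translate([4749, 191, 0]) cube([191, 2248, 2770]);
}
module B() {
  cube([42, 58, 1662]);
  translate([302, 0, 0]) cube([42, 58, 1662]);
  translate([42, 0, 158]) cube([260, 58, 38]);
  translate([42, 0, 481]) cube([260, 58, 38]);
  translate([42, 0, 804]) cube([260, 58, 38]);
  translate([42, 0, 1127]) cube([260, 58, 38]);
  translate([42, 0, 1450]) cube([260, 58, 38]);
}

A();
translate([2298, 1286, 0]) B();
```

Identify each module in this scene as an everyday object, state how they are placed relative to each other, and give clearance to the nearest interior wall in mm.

Clearances: x = 2107, y = 1095; minimum 1095 mm.

A is a house frame. B is a ladder. The ladder sits inside the house frame, centred. The clearance to the nearest interior wall is 1095 mm.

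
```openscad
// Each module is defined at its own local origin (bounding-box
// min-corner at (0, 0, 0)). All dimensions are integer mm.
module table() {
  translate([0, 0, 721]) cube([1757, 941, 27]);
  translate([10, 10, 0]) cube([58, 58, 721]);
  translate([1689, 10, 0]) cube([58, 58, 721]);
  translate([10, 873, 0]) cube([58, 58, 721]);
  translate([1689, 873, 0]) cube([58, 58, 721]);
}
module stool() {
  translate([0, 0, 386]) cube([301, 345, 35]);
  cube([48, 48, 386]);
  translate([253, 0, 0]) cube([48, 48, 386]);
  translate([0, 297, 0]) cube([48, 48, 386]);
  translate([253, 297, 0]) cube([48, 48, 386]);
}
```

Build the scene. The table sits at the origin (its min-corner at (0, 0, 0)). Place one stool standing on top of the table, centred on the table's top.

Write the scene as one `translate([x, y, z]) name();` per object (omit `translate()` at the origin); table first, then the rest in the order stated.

table();
translate([728, 298, 748]) stool();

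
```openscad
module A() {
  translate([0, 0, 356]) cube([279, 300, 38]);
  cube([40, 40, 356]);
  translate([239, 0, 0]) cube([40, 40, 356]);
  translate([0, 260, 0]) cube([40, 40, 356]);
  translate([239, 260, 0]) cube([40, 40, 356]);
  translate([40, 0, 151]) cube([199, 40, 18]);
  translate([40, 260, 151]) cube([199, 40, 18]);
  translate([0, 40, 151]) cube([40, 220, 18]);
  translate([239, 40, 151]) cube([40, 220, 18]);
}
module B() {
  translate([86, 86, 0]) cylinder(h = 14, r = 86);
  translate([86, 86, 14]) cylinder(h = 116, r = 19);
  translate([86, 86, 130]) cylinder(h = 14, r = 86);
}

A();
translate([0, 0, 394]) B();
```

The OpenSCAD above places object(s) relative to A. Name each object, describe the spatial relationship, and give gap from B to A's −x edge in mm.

A is a stool. B is a spool. The spool is on top of the stool. The gap from the spool to the stool's −x edge is 0 mm.

The spool's min-x is at 0; the stool's min-x is 0; gap = 0 mm.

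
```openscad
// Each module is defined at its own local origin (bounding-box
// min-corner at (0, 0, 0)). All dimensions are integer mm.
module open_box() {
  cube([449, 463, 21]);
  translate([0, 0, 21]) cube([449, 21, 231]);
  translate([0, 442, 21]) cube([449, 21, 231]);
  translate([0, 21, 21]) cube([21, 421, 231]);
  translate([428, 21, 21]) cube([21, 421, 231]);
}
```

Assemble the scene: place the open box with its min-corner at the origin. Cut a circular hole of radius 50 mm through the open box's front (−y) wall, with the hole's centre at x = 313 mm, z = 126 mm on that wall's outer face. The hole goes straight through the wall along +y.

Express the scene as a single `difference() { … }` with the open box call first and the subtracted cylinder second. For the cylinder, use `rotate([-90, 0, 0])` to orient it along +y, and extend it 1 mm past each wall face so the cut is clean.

difference() {
  open_box();
  translate([313, -1, 126]) rotate([-90, 0, 0]) cylinder(h = 23, r = 50);
}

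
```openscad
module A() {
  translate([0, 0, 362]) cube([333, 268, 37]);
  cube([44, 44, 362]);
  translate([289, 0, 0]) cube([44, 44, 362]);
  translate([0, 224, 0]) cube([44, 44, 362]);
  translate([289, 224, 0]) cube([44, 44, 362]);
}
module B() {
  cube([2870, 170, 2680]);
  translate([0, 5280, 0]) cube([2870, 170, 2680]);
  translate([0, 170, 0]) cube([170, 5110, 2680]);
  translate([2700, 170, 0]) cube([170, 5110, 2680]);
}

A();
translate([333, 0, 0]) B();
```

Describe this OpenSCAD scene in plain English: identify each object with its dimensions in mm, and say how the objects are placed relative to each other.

A is a simple wooden stool: a rectangular seat 333 mm (x) by 268 mm (y), 37 mm thick, top face at z = 399 mm, on four square legs, each 44×44 mm in cross-section. The legs rest on z = 0, each flush with a corner of the seat.

B is the wall frame of a small rectangular building: four walls, each 2680 mm tall and 170 mm thick, enclosing a footprint 2870 mm (x) by 5450 mm (y) outside-to-outside, with no floor or roof. The front and back walls (the −y and +y sides) span the full width; the two side walls fit between them.

The house frame is against the stool's +x side, with their −y faces flush.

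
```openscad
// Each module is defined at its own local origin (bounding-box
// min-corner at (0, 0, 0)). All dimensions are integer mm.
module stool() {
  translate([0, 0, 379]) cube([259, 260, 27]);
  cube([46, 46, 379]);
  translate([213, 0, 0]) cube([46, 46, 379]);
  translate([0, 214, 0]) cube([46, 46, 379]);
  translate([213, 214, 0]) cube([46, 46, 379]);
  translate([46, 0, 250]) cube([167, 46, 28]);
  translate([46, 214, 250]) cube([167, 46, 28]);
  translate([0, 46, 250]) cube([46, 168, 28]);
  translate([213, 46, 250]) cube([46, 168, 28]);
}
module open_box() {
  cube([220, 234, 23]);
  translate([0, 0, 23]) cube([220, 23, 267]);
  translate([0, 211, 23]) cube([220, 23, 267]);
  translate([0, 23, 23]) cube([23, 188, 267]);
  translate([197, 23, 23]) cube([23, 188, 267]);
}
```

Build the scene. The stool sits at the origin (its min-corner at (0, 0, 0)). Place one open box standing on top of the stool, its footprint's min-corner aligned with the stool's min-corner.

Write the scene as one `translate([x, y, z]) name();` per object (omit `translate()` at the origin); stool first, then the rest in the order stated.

stool();
translate([0, 0, 406]) open_box();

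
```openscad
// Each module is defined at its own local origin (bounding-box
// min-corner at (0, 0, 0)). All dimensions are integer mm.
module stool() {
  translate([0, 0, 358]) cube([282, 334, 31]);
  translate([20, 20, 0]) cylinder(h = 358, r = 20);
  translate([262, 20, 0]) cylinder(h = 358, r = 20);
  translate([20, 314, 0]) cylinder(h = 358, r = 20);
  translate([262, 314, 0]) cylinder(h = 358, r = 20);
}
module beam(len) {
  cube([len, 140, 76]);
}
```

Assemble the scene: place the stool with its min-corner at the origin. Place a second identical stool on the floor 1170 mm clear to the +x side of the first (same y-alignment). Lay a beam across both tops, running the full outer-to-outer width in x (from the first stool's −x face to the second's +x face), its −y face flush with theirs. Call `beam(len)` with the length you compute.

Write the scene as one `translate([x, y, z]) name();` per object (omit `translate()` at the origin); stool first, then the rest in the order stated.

stool();
translate([1452, 0, 0]) stool();
translate([0, 0, 389]) beam(1734);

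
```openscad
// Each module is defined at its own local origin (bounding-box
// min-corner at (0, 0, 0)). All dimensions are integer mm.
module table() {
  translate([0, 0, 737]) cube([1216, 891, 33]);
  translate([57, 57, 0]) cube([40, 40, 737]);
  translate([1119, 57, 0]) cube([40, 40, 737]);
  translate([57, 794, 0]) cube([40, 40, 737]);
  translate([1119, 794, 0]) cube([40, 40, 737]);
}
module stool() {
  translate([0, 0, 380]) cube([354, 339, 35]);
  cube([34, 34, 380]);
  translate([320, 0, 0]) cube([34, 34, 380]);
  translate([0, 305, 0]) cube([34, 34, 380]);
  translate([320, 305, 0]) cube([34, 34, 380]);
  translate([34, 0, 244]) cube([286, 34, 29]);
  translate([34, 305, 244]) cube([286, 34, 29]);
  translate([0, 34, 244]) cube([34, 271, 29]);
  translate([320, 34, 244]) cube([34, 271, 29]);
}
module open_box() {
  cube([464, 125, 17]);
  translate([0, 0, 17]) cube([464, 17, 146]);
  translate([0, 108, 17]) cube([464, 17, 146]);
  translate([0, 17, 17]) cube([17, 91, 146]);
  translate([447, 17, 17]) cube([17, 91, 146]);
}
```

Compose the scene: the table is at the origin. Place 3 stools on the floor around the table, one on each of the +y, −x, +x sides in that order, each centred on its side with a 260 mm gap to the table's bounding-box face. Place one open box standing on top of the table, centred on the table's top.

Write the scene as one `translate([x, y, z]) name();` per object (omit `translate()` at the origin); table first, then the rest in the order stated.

table();
translate([431, 1151, 0]) stool();
translate([-614, 276, 0]) stool();
translate([1476, 276, 0]) stool();
translate([376, 383, 770]) open_box();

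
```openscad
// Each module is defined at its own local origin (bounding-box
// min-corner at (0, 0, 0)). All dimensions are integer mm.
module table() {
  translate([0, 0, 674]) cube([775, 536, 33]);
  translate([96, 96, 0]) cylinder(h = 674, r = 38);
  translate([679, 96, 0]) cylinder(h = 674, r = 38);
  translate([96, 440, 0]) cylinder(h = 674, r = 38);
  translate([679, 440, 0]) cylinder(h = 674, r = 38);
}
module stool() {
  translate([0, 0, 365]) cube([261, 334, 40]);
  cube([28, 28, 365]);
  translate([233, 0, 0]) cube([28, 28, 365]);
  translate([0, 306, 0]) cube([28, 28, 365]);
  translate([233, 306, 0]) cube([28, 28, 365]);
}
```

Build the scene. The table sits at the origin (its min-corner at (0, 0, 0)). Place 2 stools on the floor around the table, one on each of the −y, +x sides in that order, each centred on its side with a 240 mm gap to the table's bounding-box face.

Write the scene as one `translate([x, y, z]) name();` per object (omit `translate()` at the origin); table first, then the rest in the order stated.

table();
translate([257, -574, 0]) stool();
translate([1015, 101, 0]) stool();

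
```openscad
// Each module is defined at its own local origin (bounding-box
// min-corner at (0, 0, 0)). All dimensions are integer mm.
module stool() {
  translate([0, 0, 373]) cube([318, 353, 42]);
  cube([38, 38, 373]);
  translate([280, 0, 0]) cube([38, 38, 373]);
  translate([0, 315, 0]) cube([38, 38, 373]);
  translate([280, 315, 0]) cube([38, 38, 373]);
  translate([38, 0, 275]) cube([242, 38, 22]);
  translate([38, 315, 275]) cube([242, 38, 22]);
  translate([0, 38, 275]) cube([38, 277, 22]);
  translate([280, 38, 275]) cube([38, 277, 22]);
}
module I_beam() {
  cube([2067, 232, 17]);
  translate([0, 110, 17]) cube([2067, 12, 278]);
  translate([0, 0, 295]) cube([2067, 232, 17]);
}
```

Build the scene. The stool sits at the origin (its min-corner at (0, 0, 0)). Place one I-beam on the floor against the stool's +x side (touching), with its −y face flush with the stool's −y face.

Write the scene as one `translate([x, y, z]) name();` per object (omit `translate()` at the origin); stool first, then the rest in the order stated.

stool();
translate([318, 0, 0]) I_beam();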